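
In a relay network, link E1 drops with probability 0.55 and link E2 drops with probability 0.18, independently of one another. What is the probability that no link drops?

Independence gives P(none) = ∏(1 − pᵢ).
P(none) = (1 − 0.55) × (1 − 0.18) = 0.45 × 0.82 = 0.369

0.369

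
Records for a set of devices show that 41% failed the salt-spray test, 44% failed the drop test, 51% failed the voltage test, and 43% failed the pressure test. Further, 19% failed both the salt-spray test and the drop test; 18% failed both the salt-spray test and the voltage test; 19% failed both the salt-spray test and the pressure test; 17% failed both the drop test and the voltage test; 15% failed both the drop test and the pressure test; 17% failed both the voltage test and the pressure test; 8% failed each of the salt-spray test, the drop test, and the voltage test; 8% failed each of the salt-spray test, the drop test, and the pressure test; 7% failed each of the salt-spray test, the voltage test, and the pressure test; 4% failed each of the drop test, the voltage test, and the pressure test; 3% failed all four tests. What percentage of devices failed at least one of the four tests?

98%

Apply inclusion-exclusion:
P(union) = 41 + 44 + 51 + 43 − 19 − 18 − 19 − 17 − 15 − 17 + 8 + 8 + 7 + 4 − 3 = 98%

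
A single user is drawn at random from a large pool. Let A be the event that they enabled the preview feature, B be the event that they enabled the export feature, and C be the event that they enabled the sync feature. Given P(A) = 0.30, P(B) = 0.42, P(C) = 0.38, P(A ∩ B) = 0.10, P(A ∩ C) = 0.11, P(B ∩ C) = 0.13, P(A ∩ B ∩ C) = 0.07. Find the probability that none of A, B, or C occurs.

0.17

P(A ∪ B ∪ C) = 0.30 + 0.42 + 0.38 − 0.10 − 0.11 − 0.13 + 0.07 = 0.83
P(none) = 1 − 0.83 = 0.17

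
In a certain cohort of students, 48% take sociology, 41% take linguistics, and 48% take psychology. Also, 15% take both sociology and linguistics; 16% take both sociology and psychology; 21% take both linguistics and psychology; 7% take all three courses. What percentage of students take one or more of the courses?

By inclusion-exclusion,
P(union) = 48 + 41 + 48 − 15 − 16 − 21 + 7 = 92%

92%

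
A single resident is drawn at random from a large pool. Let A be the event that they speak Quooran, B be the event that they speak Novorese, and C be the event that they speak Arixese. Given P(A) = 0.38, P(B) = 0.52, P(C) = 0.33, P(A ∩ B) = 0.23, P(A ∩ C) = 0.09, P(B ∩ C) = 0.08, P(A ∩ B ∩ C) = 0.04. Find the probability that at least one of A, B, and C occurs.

P(A ∪ B ∪ C) = 0.38 + 0.52 + 0.33 − 0.23 − 0.09 − 0.08 + 0.04 = 0.87

0.87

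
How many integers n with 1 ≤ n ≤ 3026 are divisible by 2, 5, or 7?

1989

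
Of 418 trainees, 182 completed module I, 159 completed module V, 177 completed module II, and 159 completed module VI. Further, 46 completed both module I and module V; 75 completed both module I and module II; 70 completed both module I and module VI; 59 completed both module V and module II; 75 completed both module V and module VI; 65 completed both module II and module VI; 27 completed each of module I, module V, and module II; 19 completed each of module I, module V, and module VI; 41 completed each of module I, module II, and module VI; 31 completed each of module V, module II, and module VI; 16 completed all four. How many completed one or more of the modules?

Inclusion–exclusion gives
|union| = 182 + 159 + 177 + 159 − 46 − 75 − 70 − 59 − 75 − 65 + 27 + 19 + 41 + 31 − 16 = 389

389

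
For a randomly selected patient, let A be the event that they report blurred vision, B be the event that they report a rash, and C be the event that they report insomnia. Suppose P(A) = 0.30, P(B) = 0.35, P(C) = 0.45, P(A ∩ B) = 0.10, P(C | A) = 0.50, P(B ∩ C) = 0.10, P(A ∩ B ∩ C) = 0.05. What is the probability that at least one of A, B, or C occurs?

0.80

P(A ∩ C) = P(A)·P(C|A) = 0.30 × 0.50 = 0.15
By inclusion–exclusion:
P(A ∪ B ∪ C) = 0.30 + 0.35 + 0.45 − 0.10 − 0.15 − 0.10 + 0.05 = 0.80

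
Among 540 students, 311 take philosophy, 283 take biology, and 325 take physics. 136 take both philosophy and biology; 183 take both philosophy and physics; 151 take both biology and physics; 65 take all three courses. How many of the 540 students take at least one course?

514

Using inclusion–exclusion:
|union| = 311 + 283 + 325 − 136 − 183 − 151 + 65 = 514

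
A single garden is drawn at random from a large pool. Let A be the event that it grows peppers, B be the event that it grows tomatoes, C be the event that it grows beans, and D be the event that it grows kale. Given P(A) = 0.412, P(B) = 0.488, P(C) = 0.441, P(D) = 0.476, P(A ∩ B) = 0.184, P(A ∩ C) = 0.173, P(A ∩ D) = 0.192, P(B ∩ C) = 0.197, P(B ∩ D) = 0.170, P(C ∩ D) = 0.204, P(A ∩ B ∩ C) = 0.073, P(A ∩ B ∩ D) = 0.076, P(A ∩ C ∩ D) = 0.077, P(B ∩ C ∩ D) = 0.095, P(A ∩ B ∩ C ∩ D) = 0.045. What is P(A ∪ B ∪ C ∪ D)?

0.973

Using inclusion–exclusion:
P(A ∪ B ∪ C ∪ D) = 0.412 + 0.488 + 0.441 + 0.476 − 0.184 − 0.173 − 0.192 − 0.197 − 0.170 − 0.204 + 0.073 + 0.076 + 0.077 + 0.095 − 0.045 = 0.973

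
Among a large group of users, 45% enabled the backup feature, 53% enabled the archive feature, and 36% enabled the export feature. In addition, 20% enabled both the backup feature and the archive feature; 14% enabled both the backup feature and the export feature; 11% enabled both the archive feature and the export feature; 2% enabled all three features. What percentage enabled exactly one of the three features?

By inclusion–exclusion (exactly-one form):
P(exactly one) = 45 + 53 + 36 − 2·20 − 2·14 − 2·11 + 3·2 = 50%

50%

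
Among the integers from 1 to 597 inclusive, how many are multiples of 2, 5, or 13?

376

By inclusion–exclusion:
⌊597/2⌋ + ⌊597/5⌋ + ⌊597/13⌋ − ⌊597/10⌋ − ⌊597/26⌋ − ⌊597/65⌋ + ⌊597/130⌋ = 298 + 119 + 45 − 59 − 22 − 9 + 4 = 376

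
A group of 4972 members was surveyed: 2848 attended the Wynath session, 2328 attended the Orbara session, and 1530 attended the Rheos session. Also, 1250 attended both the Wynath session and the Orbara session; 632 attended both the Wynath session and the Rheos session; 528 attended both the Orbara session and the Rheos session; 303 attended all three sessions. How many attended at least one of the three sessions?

|union| = 2848 + 2328 + 1530 − 1250 − 632 − 528 + 303 = 4599

4599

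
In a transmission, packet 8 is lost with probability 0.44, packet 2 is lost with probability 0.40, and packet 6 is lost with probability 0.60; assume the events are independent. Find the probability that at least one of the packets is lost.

0.8656

Independence gives P(none) = ∏(1 − pᵢ).
P(none) = (1 − 0.44) × (1 − 0.40) × (1 − 0.60) = 0.56 × 0.60 × 0.40 = 0.1344
P(at least one) = 1 − 0.1344 = 0.8656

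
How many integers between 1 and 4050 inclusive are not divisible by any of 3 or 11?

2454

floor(4050/3) + floor(4050/11) − floor(4050/33) = 1350 + 368 − 122 = 1596
4050 − 1596 = 2454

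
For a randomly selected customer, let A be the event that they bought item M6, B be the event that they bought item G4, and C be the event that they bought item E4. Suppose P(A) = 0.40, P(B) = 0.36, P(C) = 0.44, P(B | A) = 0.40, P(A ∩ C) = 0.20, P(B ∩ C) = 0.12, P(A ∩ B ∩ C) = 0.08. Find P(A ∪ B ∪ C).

0.80

P(A ∩ B) = P(A)·P(B|A) = 0.40 × 0.40 = 0.16
Inclusion–exclusion gives
P(A ∪ B ∪ C) = 0.40 + 0.36 + 0.44 − 0.16 − 0.20 − 0.12 + 0.08 = 0.80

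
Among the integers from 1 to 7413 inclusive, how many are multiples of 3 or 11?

floor(7413/3) + floor(7413/11) − floor(7413/33) = 2471 + 673 − 224 = 2920

2920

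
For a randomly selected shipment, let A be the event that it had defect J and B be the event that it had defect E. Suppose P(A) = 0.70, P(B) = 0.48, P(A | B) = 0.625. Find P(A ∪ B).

P(A ∩ B) = P(B)·P(A|B) = 0.48 × 0.625 = 0.30
By inclusion-exclusion,
P(A ∪ B) = 0.70 + 0.48 − 0.30 = 0.88

0.88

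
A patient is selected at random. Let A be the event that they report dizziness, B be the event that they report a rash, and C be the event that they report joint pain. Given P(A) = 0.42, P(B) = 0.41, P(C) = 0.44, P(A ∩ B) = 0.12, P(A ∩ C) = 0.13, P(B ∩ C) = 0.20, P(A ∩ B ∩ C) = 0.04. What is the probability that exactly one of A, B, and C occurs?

By inclusion–exclusion (exactly-one form):
P(exactly one) = 0.42 + 0.41 + 0.44 − 2·0.12 − 2·0.13 − 2·0.20 + 3·0.04 = 0.49

0.49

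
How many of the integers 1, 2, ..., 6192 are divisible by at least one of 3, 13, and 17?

2606

2064 + 476 + 364 − 158 − 121 − 28 + 9 = 2606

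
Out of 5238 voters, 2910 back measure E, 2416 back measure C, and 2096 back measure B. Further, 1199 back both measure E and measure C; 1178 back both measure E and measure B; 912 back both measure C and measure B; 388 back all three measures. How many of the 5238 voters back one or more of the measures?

4521

Inclusion–exclusion gives
|at least one| = 2910 + 2416 + 2096 − 1199 − 1178 − 912 + 388 = 4521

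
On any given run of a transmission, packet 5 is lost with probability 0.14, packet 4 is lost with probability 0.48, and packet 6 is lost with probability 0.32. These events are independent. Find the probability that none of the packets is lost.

0.304096

Since the events are independent, P(none) is the product of the individual non-occurrence probabilities.
P(none) = (1 − 0.14) × (1 − 0.48) × (1 − 0.32) = 0.86 × 0.52 × 0.68 = 0.304096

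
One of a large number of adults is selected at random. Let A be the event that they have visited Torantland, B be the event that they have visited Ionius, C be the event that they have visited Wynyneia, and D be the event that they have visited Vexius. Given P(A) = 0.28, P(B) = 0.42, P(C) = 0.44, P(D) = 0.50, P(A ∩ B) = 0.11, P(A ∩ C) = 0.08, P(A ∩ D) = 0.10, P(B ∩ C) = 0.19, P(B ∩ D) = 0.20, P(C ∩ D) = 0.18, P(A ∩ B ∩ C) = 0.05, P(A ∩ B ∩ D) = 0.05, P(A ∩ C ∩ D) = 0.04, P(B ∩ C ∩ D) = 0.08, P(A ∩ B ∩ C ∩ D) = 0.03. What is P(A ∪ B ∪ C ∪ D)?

0.97

P(A ∪ B ∪ C ∪ D) = 0.28 + 0.42 + 0.44 + 0.50 − 0.11 − 0.08 − 0.10 − 0.19 − 0.20 − 0.18 + 0.05 + 0.05 + 0.04 + 0.08 − 0.03 = 0.97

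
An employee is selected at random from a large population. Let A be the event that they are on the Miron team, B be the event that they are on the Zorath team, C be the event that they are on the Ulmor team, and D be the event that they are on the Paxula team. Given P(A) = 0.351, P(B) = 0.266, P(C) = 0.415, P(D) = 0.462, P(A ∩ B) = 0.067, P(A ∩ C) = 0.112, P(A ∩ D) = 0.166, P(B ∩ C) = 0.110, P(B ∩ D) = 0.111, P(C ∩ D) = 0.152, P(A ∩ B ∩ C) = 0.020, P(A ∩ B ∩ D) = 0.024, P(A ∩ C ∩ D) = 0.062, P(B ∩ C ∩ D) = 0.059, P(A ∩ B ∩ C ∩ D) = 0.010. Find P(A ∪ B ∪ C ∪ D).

0.931

P(A ∪ B ∪ C ∪ D) = 0.351 + 0.266 + 0.415 + 0.462 − 0.067 − 0.112 − 0.166 − 0.110 − 0.111 − 0.152 + 0.020 + 0.024 + 0.062 + 0.059 − 0.010 = 0.931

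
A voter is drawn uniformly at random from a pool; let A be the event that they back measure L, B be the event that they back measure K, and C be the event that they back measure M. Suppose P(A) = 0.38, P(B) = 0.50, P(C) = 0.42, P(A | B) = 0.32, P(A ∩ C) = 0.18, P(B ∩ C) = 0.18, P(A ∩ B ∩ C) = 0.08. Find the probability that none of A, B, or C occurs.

0.14

P(A ∩ B) = P(B)·P(A|B) = 0.50 × 0.32 = 0.16
Inclusion–exclusion gives
P(A ∪ B ∪ C) = 0.38 + 0.50 + 0.42 − 0.16 − 0.18 − 0.18 + 0.08 = 0.86
P(none) = 1 − 0.86 = 0.14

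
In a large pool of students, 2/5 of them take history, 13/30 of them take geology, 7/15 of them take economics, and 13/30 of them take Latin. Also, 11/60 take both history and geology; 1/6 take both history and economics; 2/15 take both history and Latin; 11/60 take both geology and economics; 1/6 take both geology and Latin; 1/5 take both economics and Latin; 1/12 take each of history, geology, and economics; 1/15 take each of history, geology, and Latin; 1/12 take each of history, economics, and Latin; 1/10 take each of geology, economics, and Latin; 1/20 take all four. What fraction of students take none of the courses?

1/60

Apply inclusion-exclusion:
P(≥1) = 2/5 + 13/30 + 7/15 + 13/30 − 11/60 − 1/6 − 2/15 − 11/60 − 1/6 − 1/5 + 1/12 + 1/15 + 1/12 + 1/10 − 1/20 = 59/60
P(none) = 1 − 59/60 = 1/60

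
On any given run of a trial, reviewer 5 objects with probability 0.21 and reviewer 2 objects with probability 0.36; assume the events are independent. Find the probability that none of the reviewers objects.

P(none) = (1 − 0.21) × (1 − 0.36) = 0.79 × 0.64 = 0.5056

0.5056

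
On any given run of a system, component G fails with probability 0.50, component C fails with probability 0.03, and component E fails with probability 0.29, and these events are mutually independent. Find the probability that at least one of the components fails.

P(none) = (1 − 0.50) × (1 − 0.03) × (1 − 0.29) = 0.50 × 0.97 × 0.71 = 0.34435
P(at least one) = 1 − 0.34435 = 0.65565

0.65565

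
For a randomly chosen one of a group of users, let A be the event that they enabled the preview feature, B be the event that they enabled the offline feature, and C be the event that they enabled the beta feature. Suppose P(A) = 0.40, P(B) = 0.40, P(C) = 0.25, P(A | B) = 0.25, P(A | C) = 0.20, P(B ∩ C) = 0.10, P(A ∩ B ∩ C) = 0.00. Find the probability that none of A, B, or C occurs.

0.20

P(A ∩ B) = P(B)·P(A|B) = 0.40 × 0.25 = 0.10
P(A ∩ C) = P(C)·P(A|C) = 0.25 × 0.20 = 0.05
By inclusion-exclusion,
P(A ∪ B ∪ C) = 0.40 + 0.40 + 0.25 − 0.10 − 0.05 − 0.10 + 0.00 = 0.80
P(none) = 1 − 0.80 = 0.20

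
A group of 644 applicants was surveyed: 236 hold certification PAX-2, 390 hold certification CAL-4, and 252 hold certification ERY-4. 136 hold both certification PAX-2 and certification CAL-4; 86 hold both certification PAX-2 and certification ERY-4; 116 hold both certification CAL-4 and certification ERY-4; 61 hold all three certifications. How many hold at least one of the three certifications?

601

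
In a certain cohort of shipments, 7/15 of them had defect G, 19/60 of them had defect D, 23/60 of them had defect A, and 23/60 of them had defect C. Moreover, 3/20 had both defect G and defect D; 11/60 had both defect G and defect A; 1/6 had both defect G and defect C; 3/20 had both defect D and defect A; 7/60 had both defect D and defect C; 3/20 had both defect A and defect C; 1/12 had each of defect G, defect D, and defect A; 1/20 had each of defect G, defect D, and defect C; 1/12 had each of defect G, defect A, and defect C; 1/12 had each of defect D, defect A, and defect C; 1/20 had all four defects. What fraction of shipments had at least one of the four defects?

By inclusion–exclusion:
P(union) = 7/15 + 19/60 + 23/60 + 23/60 − 3/20 − 11/60 − 1/6 − 3/20 − 7/60 − 3/20 + 1/12 + 1/20 + 1/12 + 1/12 − 1/20 = 53/60

53/60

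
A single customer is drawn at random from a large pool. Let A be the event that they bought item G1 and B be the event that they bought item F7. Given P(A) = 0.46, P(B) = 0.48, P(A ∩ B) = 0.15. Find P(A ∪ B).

P(A ∪ B) = 0.46 + 0.48 − 0.15 = 0.79

0.79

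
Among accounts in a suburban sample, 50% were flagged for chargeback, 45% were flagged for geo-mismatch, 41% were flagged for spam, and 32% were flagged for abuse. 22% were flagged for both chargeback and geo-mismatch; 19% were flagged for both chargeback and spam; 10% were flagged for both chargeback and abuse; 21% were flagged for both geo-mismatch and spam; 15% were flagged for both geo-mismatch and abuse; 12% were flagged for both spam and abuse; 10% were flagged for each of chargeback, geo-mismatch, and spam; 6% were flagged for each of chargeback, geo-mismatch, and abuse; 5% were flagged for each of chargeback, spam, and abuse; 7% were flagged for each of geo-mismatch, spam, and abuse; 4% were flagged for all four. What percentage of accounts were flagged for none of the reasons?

7%

Using inclusion–exclusion:
P(union) = 50 + 45 + 41 + 32 − 22 − 19 − 10 − 21 − 15 − 12 + 10 + 6 + 5 + 7 − 4 = 93%
P(none) = 100% − 93% = 7%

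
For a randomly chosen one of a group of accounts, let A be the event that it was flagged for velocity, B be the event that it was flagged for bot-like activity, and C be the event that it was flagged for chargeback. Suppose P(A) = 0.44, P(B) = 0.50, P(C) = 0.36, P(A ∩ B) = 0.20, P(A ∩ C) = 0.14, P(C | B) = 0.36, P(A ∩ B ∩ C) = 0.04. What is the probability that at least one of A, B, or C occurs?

P(B ∩ C) = P(B)·P(C|B) = 0.50 × 0.36 = 0.18
P(A ∪ B ∪ C) = 0.44 + 0.50 + 0.36 − 0.20 − 0.14 − 0.18 + 0.04 = 0.82

0.82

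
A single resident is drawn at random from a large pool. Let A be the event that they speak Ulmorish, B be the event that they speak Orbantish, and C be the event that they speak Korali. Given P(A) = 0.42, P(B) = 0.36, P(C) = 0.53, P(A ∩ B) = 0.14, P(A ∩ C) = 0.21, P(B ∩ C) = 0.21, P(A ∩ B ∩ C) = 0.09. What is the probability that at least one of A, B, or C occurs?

0.84

Using inclusion–exclusion:
P(A ∪ B ∪ C) = 0.42 + 0.36 + 0.53 − 0.14 − 0.21 − 0.21 + 0.09 = 0.84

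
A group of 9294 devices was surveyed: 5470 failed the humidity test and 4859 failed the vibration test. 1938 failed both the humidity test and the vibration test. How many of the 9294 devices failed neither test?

Apply inclusion-exclusion:
|union| = 5470 + 4859 − 1938 = 8391
None: 9294 − 8391 = 903

903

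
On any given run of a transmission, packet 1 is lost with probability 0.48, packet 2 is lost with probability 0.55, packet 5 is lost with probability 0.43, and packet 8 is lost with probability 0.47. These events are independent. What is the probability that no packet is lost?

P(none) = (1 − 0.48) × (1 − 0.55) × (1 − 0.43) × (1 − 0.47) = 0.52 × 0.45 × 0.57 × 0.53 = 0.0706914

0.0706914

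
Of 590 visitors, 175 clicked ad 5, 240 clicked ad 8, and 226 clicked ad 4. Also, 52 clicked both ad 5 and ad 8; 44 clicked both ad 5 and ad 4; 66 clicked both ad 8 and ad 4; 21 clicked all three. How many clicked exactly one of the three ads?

380

|exactly one| = 175 + 240 + 226 − 2·52 − 2·44 − 2·66 + 3·21 = 380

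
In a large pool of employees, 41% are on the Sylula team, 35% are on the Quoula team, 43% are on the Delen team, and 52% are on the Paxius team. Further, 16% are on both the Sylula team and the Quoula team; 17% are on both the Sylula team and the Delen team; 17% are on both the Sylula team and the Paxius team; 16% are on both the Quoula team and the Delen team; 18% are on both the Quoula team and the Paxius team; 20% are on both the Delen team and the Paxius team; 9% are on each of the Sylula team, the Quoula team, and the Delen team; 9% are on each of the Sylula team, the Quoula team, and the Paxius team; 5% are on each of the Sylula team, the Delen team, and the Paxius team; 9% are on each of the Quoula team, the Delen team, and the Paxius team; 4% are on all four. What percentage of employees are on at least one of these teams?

95%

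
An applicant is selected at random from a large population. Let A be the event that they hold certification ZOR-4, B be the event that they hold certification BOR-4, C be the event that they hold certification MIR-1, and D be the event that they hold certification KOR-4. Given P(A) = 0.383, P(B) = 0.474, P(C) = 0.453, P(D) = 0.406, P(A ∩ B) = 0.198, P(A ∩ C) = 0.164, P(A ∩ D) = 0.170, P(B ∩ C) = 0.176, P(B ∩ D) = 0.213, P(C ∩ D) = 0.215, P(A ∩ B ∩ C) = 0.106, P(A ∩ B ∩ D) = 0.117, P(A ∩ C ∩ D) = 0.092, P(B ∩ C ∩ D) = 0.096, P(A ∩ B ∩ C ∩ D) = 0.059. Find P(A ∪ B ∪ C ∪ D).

By inclusion–exclusion:
P(A ∪ B ∪ C ∪ D) = 0.383 + 0.474 + 0.453 + 0.406 − 0.198 − 0.164 − 0.170 − 0.176 − 0.213 − 0.215 + 0.106 + 0.117 + 0.092 + 0.096 − 0.059 = 0.932

0.932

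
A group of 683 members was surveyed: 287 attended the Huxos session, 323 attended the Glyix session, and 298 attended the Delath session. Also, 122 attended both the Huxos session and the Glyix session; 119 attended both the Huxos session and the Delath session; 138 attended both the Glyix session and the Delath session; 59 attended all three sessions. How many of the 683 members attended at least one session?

588

Apply inclusion-exclusion:
|union| = 287 + 323 + 298 − 122 − 119 − 138 + 59 = 588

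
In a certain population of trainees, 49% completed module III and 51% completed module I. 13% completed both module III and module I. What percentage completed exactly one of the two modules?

74%

P(exactly one) = 49 + 51 − 2·13 = 74%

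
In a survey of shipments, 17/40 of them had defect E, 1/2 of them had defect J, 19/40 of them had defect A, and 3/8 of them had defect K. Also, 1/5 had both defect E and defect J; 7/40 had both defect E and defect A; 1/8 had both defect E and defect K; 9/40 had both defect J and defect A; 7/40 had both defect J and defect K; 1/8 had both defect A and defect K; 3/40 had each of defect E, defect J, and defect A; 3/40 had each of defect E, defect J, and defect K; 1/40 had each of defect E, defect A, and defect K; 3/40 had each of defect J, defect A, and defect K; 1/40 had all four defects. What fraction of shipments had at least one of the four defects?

39/40

P(at least one) = 17/40 + 1/2 + 19/40 + 3/8 − 1/5 − 7/40 − 1/8 − 9/40 − 7/40 − 1/8 + 3/40 + 3/40 + 1/40 + 3/40 − 1/40 = 39/40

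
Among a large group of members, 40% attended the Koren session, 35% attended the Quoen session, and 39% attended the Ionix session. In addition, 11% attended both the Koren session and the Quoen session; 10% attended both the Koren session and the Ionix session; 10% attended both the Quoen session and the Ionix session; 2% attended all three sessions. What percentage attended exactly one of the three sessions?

58%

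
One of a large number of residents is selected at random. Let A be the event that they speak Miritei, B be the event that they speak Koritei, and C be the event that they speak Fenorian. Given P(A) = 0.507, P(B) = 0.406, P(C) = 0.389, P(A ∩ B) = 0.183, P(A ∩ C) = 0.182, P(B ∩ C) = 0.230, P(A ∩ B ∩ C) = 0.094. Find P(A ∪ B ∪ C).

0.801

By inclusion-exclusion,
P(A ∪ B ∪ C) = 0.507 + 0.406 + 0.389 − 0.183 − 0.182 − 0.230 + 0.094 = 0.801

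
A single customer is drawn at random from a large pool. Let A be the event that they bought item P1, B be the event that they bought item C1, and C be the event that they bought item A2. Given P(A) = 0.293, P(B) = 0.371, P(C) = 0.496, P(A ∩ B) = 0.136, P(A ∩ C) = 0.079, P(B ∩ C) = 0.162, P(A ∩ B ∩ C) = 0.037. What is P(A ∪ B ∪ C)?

P(A ∪ B ∪ C) = 0.293 + 0.371 + 0.496 − 0.136 − 0.079 − 0.162 + 0.037 = 0.820

0.820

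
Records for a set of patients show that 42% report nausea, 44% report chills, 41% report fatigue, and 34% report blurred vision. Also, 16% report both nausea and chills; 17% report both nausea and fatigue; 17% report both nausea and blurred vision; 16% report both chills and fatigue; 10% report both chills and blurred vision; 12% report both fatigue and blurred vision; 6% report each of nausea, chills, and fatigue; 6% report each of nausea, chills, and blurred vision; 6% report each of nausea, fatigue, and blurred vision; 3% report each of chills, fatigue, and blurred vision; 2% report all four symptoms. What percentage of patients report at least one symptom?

92%

P(≥1) = 42 + 44 + 41 + 34 − 16 − 17 − 17 − 16 − 10 − 12 + 6 + 6 + 6 + 3 − 2 = 92%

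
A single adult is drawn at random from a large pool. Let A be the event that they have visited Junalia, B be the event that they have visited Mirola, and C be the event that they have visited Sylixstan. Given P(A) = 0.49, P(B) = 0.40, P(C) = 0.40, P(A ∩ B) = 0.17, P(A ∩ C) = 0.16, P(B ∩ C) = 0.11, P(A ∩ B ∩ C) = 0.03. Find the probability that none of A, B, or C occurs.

0.12

Using inclusion–exclusion:
P(A ∪ B ∪ C) = 0.49 + 0.40 + 0.40 − 0.17 − 0.16 − 0.11 + 0.03 = 0.88
P(none) = 1 − 0.88 = 0.12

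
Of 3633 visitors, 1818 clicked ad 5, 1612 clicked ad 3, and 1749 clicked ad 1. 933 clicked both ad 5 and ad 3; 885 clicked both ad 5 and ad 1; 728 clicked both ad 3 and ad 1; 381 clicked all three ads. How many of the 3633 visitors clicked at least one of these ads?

By inclusion–exclusion:
|at least one| = 1818 + 1612 + 1749 − 933 − 885 − 728 + 381 = 3014

3014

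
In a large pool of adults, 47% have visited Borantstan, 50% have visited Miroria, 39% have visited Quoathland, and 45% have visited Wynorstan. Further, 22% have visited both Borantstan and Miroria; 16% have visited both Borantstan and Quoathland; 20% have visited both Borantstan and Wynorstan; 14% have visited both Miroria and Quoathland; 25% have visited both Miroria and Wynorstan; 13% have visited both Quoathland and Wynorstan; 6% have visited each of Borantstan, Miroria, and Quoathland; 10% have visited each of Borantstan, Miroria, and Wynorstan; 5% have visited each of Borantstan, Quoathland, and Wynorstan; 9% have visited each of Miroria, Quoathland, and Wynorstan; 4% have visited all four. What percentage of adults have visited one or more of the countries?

P(at least one) = 47 + 50 + 39 + 45 − 22 − 16 − 20 − 14 − 25 − 13 + 6 + 10 + 5 + 9 − 4 = 97%

97%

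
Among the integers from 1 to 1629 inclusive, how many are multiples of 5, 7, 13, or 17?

657

Apply inclusion-exclusion:
⌊1629/5⌋ + ⌊1629/7⌋ + ⌊1629/13⌋ + ⌊1629/17⌋ − ⌊1629/35⌋ − ⌊1629/65⌋ − ⌊1629/85⌋ − ⌊1629/91⌋ − ⌊1629/119⌋ − ⌊1629/221⌋ + ⌊1629/455⌋ + ⌊1629/595⌋ + ⌊1629/1105⌋ + ⌊1629/1547⌋ − ⌊1629/7735⌋ = 325 + 232 + 125 + 95 − 46 − 25 − 19 − 17 − 13 − 7 + 3 + 2 + 1 + 1 − 0 = 657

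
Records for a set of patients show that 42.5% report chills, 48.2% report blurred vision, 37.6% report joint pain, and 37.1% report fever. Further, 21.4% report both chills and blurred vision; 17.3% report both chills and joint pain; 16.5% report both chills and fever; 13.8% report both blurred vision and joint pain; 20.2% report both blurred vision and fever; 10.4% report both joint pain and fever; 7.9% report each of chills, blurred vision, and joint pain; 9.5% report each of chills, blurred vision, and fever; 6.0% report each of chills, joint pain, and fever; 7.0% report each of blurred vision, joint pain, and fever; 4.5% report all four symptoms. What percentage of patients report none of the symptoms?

Using inclusion–exclusion:
P(≥1) = 42.5 + 48.2 + 37.6 + 37.1 − 21.4 − 17.3 − 16.5 − 13.8 − 20.2 − 10.4 + 7.9 + 9.5 + 6.0 + 7.0 − 4.5 = 91.7%
P(none) = 100% − 91.7% = 8.3%

8.3%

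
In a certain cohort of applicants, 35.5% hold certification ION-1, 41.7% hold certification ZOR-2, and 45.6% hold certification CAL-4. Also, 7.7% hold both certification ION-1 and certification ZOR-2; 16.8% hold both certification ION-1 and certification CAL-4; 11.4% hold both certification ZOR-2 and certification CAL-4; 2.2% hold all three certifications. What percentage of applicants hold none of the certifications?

10.9%

Inclusion–exclusion gives
P(at least one) = 35.5 + 41.7 + 45.6 − 7.7 − 16.8 − 11.4 + 2.2 = 89.1%
P(none) = 100% − 89.1% = 10.9%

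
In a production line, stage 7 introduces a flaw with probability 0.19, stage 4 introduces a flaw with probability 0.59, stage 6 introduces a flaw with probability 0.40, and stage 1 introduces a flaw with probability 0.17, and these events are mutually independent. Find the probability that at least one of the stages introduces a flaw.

0.8346142

P(none) = (1 − 0.19) × (1 − 0.59) × (1 − 0.40) × (1 − 0.17) = 0.81 × 0.41 × 0.60 × 0.83 = 0.1653858
P(at least one) = 1 − 0.1653858 = 0.8346142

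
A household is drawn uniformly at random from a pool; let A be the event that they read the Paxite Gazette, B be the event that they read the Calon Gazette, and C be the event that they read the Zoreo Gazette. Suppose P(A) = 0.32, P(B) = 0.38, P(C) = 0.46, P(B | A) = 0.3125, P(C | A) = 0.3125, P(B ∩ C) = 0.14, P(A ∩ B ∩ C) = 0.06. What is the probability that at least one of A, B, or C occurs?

0.88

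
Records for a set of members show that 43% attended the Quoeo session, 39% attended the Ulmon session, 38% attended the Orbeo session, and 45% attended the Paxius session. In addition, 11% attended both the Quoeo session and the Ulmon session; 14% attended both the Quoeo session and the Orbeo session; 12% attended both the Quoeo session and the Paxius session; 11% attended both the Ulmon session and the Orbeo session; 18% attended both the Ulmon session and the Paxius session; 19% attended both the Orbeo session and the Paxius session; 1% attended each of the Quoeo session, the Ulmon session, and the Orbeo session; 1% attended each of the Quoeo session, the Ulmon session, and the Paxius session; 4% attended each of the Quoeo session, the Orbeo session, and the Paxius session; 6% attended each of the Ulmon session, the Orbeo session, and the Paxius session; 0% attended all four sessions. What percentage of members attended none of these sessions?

8%

Using inclusion–exclusion:
P(union) = 43 + 39 + 38 + 45 − 11 − 14 − 12 − 11 − 18 − 19 + 1 + 1 + 4 + 6 − 0 = 92%
P(none) = 100% − 92% = 8%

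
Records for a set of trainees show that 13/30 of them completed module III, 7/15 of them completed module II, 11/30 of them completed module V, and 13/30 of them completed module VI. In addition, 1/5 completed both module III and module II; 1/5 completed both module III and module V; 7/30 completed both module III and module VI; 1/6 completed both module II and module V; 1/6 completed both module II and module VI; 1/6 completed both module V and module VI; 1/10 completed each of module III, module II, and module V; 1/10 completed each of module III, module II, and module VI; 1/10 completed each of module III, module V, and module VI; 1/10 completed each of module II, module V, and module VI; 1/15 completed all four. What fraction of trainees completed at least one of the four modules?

9/10

P(at least one) = 13/30 + 7/15 + 11/30 + 13/30 − 1/5 − 1/5 − 7/30 − 1/6 − 1/6 − 1/6 + 1/10 + 1/10 + 1/10 + 1/10 − 1/15 = 9/10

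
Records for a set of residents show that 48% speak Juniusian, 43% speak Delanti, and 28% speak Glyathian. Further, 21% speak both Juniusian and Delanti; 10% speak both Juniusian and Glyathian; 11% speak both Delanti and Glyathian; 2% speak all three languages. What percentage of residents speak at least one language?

79%

By inclusion-exclusion,
P(union) = 48 + 43 + 28 − 21 − 10 − 11 + 2 = 79%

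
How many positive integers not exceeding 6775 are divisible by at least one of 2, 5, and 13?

4274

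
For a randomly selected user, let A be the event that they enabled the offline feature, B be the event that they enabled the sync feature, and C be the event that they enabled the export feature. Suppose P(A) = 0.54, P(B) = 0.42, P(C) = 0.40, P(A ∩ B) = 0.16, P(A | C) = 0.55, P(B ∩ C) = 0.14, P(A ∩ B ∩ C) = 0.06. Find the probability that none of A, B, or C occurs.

0.10

P(A ∩ C) = P(C)·P(A|C) = 0.40 × 0.55 = 0.22
By inclusion–exclusion:
P(A ∪ B ∪ C) = 0.54 + 0.42 + 0.40 − 0.16 − 0.22 − 0.14 + 0.06 = 0.90
P(none) = 1 − 0.90 = 0.10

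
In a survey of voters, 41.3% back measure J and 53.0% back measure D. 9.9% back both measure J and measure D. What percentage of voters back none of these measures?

15.6%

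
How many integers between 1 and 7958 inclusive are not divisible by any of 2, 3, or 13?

2449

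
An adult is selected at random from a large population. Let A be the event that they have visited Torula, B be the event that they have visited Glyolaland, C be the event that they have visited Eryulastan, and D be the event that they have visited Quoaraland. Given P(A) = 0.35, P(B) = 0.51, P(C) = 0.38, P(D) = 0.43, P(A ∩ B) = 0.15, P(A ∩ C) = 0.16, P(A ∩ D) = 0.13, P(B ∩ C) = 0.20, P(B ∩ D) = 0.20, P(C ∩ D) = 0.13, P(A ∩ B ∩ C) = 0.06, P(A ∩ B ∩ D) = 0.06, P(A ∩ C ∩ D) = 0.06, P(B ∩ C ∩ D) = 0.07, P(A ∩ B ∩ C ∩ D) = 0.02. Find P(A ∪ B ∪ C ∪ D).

0.93

P(A ∪ B ∪ C ∪ D) = 0.35 + 0.51 + 0.38 + 0.43 − 0.15 − 0.16 − 0.13 − 0.20 − 0.20 − 0.13 + 0.06 + 0.06 + 0.06 + 0.07 − 0.02 = 0.93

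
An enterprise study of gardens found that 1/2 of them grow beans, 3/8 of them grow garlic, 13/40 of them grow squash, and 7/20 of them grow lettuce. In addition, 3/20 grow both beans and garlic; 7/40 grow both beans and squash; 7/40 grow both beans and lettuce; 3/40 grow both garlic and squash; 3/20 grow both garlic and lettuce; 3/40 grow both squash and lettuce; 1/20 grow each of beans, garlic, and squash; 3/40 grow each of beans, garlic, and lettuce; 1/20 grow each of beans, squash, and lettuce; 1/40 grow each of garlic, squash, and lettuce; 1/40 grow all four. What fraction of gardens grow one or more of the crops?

37/40

P(at least one) = 1/2 + 3/8 + 13/40 + 7/20 − 3/20 − 7/40 − 7/40 − 3/40 − 3/20 − 3/40 + 1/20 + 3/40 + 1/20 + 1/40 − 1/40 = 37/40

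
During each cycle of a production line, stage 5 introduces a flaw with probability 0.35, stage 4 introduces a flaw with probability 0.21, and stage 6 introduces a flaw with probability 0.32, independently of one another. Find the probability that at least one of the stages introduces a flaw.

P(none) = (1 − 0.35) × (1 − 0.21) × (1 − 0.32) = 0.65 × 0.79 × 0.68 = 0.34918
P(at least one) = 1 − 0.34918 = 0.65082

0.65082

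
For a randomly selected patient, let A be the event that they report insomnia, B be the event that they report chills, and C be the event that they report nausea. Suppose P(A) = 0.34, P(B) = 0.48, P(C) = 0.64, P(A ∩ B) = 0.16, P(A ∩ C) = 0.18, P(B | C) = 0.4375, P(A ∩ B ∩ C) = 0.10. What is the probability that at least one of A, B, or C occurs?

P(B ∩ C) = P(C)·P(B|C) = 0.64 × 0.4375 = 0.28
Apply inclusion-exclusion:
P(A ∪ B ∪ C) = 0.34 + 0.48 + 0.64 − 0.16 − 0.18 − 0.28 + 0.10 = 0.94

0.94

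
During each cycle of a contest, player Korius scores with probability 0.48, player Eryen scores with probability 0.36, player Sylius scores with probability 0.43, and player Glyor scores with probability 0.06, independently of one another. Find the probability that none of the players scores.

0.17831424

Since the events are independent, P(none) is the product of the individual non-occurrence probabilities.
P(none) = (1 − 0.48) × (1 − 0.36) × (1 − 0.43) × (1 − 0.06) = 0.52 × 0.64 × 0.57 × 0.94 = 0.17831424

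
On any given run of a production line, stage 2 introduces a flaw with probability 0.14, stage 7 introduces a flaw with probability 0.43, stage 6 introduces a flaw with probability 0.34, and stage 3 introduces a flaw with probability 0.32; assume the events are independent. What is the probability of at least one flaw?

Independence gives P(none) = ∏(1 − pᵢ).
P(none) = (1 − 0.14) × (1 − 0.43) × (1 − 0.34) × (1 − 0.32) = 0.86 × 0.57 × 0.66 × 0.68 = 0.22000176
P(at least one) = 1 − 0.22000176 = 0.77999824

0.77999824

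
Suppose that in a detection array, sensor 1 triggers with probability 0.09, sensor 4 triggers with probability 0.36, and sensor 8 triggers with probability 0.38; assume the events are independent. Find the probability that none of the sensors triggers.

0.361088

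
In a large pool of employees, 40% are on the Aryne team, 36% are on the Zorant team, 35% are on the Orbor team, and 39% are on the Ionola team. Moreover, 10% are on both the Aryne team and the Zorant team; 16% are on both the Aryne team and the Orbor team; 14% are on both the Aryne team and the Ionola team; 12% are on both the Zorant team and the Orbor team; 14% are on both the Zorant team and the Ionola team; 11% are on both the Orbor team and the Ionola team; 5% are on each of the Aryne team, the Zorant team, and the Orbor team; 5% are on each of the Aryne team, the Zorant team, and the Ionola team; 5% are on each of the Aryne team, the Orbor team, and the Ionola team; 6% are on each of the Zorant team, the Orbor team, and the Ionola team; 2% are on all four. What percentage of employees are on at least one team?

Using inclusion–exclusion:
P(union) = 40 + 36 + 35 + 39 − 10 − 16 − 14 − 12 − 14 − 11 + 5 + 5 + 5 + 6 − 2 = 92%

92%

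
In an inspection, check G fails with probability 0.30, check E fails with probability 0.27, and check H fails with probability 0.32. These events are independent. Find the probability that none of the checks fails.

0.34748

P(none) = (1 − 0.30) × (1 − 0.27) × (1 − 0.32) = 0.70 × 0.73 × 0.68 = 0.34748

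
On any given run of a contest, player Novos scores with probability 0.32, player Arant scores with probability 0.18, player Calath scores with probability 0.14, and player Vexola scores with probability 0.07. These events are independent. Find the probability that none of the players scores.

0.44596848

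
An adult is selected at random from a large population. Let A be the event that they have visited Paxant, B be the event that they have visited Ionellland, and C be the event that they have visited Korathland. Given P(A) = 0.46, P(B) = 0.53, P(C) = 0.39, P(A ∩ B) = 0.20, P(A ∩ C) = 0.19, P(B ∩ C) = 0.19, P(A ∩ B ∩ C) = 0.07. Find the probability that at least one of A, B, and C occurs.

0.87

By inclusion-exclusion,
P(A ∪ B ∪ C) = 0.46 + 0.53 + 0.39 − 0.20 − 0.19 − 0.19 + 0.07 = 0.87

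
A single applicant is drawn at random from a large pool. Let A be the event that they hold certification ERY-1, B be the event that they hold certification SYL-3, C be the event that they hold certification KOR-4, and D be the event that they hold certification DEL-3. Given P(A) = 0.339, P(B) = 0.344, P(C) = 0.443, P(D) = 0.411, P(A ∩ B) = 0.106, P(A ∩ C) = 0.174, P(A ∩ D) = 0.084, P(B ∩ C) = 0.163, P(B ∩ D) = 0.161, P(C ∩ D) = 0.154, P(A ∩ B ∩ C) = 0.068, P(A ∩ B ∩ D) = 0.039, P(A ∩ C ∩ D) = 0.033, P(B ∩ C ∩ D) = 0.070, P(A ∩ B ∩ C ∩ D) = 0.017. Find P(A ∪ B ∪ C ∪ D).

0.888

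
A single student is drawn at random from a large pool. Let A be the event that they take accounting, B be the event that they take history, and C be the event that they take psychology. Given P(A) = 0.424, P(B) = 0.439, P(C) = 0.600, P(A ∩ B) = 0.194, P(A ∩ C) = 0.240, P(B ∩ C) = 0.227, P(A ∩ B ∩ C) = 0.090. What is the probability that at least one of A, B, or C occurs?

0.892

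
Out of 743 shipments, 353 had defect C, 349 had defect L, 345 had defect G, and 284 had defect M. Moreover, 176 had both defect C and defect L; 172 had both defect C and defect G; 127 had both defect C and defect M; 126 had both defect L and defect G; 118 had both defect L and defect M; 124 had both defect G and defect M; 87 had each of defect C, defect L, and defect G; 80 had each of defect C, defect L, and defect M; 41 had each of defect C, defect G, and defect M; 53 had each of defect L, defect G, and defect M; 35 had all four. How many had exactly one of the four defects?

N(exactly one) = 353 + 349 + 345 + 284 − 2·176 − 2·172 − 2·127 − 2·126 − 2·118 − 2·124 + 3·87 + 3·80 + 3·41 + 3·53 − 4·35 = 288

288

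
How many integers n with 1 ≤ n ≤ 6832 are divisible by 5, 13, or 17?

⌊6832/5⌋ + ⌊6832/13⌋ + ⌊6832/17⌋ − ⌊6832/65⌋ − ⌊6832/85⌋ − ⌊6832/221⌋ + ⌊6832/1105⌋ = 1366 + 525 + 401 − 105 − 80 − 30 + 6 = 2083

2083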